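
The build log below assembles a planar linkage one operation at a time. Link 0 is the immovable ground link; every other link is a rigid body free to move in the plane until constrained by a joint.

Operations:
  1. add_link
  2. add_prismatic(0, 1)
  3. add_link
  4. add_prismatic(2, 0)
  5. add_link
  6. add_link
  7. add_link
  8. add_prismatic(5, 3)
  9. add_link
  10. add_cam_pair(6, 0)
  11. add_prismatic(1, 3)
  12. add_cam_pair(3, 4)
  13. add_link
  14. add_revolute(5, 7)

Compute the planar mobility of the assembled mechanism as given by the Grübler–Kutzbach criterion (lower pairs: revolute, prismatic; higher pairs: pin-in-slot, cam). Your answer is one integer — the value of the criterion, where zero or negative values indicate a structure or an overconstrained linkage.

(L,J1,J2)=(1,0,0); link0 fixed
link1: (2,0,0)
P 0-1 [J1]: (2,1,0)
link2: (3,1,0)
P 2-0 [J1]: (3,2,0)
link3: (4,2,0)
link4: (5,2,0)
link5: (6,2,0)
P 5-3 [J1]: (6,3,0)
link6: (7,3,0)
C 6-0 [J2]: (7,3,1)
P 1-3 [J1]: (7,4,1)
C 3-4 [J2]: (7,4,2)
link7: (8,4,2)
R 5-7 [J1]: (8,5,2)
Grübler: 3·7 − 2·5 − 2 = 9

M = 9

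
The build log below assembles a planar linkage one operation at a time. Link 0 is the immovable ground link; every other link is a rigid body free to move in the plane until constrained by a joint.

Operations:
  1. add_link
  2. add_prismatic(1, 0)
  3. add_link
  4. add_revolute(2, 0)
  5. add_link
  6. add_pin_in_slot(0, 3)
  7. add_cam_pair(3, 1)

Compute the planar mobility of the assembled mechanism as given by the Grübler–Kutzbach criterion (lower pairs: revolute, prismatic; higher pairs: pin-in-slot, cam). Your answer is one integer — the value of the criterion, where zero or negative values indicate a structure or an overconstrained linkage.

(L,J1,J2)=(1,0,0); link0 fixed
link1: (2,0,0)
P 1-0 [J1]: (2,1,0)
link2: (3,1,0)
R 2-0 [J1]: (3,2,0)
link3: (4,2,0)
PS 0-3 [J2]: (4,2,1)
C 3-1 [J2]: (4,2,2)
Grübler: 3·3 − 2·2 − 2 = 3

M = 3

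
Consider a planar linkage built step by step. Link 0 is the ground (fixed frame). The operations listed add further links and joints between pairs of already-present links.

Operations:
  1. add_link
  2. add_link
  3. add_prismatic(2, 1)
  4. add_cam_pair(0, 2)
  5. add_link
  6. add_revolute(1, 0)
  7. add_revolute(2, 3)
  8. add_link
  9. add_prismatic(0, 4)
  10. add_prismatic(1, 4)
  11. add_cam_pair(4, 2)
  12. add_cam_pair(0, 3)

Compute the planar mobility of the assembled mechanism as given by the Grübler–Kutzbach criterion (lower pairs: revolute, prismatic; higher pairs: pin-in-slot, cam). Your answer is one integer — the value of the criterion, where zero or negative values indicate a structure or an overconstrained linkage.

M = -1

link 0 = ground. State L|J1|J2 = 1|0|0
+link1  2|0|0
+link2  3|0|0
P(2,1) f=1→J1  3|1|0
C(0,2) f=2→J2  3|1|1
+link3  4|1|1
R(1,0) f=1→J1  4|2|1
R(2,3) f=1→J1  4|3|1
+link4  5|3|1
P(0,4) f=1→J1  5|4|1
P(1,4) f=1→J1  5|5|1
C(4,2) f=2→J2  5|5|2
C(0,3) f=2→J2  5|5|3
M = 3(5−1)−2·5−3 = 12−10−3 = -1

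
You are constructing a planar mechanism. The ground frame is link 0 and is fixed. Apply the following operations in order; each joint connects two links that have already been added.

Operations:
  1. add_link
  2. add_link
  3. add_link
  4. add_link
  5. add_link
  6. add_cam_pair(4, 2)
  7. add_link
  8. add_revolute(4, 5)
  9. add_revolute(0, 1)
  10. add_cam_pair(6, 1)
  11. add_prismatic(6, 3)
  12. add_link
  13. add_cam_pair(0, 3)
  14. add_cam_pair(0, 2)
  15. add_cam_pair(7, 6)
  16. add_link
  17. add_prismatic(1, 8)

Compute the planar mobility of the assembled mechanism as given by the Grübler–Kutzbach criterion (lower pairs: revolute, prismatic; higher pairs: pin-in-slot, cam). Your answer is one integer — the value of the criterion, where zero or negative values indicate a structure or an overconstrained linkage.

ground; <1,0,0>
#1 <2,0,0>
#2 <3,0,0>
#3 <4,0,0>
#4 <5,0,0>
#5 <6,0,0>
C:4↔2 J2 <6,0,1>
#6 <7,0,1>
R:4↔5 J1 <7,1,1>
R:0↔1 J1 <7,2,1>
C:6↔1 J2 <7,2,2>
P:6↔3 J1 <7,3,2>
#7 <8,3,2>
C:0↔3 J2 <8,3,3>
C:0↔2 J2 <8,3,4>
C:7↔6 J2 <8,3,5>
#8 <9,3,5>
P:1↔8 J1 <9,4,5>
3×8 − 2×4 − 1×5 = 11

M = 11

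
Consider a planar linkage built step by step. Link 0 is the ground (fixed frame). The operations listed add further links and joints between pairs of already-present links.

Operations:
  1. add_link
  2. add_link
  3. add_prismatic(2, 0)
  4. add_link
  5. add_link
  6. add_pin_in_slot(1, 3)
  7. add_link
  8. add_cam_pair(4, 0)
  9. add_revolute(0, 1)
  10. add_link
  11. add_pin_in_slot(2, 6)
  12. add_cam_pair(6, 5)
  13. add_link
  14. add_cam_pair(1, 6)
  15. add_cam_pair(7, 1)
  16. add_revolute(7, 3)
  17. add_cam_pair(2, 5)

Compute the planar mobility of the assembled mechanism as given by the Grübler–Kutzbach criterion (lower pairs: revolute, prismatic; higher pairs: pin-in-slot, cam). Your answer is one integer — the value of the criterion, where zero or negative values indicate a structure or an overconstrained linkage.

M = 8

(L,J1,J2)=(1,0,0); link0 fixed
link1: (2,0,0)
link2: (3,0,0)
P 2-0 [J1]: (3,1,0)
link3: (4,1,0)
link4: (5,1,0)
PS 1-3 [J2]: (5,1,1)
link5: (6,1,1)
C 4-0 [J2]: (6,1,2)
R 0-1 [J1]: (6,2,2)
link6: (7,2,2)
PS 2-6 [J2]: (7,2,3)
C 6-5 [J2]: (7,2,4)
link7: (8,2,4)
C 1-6 [J2]: (8,2,5)
C 7-1 [J2]: (8,2,6)
R 7-3 [J1]: (8,3,6)
C 2-5 [J2]: (8,3,7)
Grübler: 3·7 − 2·3 − 7 = 8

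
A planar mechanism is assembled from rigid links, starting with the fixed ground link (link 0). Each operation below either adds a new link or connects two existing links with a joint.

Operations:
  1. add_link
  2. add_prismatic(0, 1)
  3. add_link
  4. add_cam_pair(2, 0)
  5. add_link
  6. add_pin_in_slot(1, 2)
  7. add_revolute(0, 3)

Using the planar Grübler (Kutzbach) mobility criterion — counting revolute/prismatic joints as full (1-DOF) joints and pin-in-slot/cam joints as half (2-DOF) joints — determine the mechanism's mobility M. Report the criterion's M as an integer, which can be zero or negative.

M = 3

ground; <1,0,0>
#1 <2,0,0>
P:0↔1 J1 <2,1,0>
#2 <3,1,0>
C:2↔0 J2 <3,1,1>
#3 <4,1,1>
PS:1↔2 J2 <4,1,2>
R:0↔3 J1 <4,2,2>
3×3 − 2×2 − 1×2 = 3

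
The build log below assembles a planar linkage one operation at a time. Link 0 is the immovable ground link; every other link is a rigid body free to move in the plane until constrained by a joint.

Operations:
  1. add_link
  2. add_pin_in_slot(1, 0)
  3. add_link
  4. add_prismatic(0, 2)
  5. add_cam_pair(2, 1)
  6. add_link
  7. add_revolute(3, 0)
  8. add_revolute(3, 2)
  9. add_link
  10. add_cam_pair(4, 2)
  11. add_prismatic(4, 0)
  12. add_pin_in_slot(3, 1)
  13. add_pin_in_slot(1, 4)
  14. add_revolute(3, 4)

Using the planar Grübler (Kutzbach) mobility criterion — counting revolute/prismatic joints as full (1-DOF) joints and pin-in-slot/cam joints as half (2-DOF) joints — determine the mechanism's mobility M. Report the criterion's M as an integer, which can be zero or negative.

ground; <1,0,0>
#1 <2,0,0>
PS:1↔0 J2 <2,0,1>
#2 <3,0,1>
P:0↔2 J1 <3,1,1>
C:2↔1 J2 <3,1,2>
#3 <4,1,2>
R:3↔0 J1 <4,2,2>
R:3↔2 J1 <4,3,2>
#4 <5,3,2>
C:4↔2 J2 <5,3,3>
P:4↔0 J1 <5,4,3>
PS:3↔1 J2 <5,4,4>
PS:1↔4 J2 <5,4,5>
R:3↔4 J1 <5,5,5>
3×4 − 2×5 − 1×5 = -3

M = -3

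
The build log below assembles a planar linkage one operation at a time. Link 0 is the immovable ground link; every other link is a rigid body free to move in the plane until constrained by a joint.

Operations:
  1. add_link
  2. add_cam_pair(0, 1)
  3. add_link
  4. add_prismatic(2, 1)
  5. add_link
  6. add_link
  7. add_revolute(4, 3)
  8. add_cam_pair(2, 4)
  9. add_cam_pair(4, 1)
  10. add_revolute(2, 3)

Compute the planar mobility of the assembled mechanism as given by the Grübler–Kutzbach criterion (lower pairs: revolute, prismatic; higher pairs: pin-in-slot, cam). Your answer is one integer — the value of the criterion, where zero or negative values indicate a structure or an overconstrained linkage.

M = 3

L=1 J1=0 J2=0
add link → L=2 J1=0 J2=0
C@0,1 dof=2 J2 → L=2 J1=0 J2=1
add link → L=3 J1=0 J2=1
P@2,1 dof=1 J1 → L=3 J1=1 J2=1
add link → L=4 J1=1 J2=1
add link → L=5 J1=1 J2=1
R@4,3 dof=1 J1 → L=5 J1=2 J2=1
C@2,4 dof=2 J2 → L=5 J1=2 J2=2
C@4,1 dof=2 J2 → L=5 J1=2 J2=3
R@2,3 dof=1 J1 → L=5 J1=3 J2=3
M=3(L−1)−2J1−J2=3·4−2·3−3=3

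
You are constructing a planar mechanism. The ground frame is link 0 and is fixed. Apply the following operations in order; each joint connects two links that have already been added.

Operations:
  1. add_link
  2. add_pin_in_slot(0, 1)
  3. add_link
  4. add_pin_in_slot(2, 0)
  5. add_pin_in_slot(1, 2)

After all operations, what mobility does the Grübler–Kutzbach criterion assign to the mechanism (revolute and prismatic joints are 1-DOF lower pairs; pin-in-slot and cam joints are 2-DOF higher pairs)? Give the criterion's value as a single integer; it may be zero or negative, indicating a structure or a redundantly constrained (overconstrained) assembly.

M = 3

[1;0;0] (link 0 is ground)
L+ [2;0;0]
PS(0,1)∈J2 [2;0;1]
L+ [3;0;1]
PS(2,0)∈J2 [3;0;2]
PS(1,2)∈J2 [3;0;3]
mobility = 6 − 0 − 3 = 3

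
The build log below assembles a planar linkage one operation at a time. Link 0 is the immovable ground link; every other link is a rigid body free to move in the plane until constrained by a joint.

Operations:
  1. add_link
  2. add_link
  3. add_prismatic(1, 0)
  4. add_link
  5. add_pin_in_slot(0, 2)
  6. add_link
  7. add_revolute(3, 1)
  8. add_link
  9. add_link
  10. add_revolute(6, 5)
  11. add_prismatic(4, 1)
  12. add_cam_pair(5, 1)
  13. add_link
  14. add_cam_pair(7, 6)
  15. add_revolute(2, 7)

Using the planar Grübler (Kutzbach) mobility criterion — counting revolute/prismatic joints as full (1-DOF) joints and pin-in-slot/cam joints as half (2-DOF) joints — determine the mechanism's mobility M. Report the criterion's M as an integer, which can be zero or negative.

M = 8

link 0 = ground. State L|J1|J2 = 1|0|0
+link1  2|0|0
+link2  3|0|0
P(1,0) f=1→J1  3|1|0
+link3  4|1|0
PS(0,2) f=2→J2  4|1|1
+link4  5|1|1
R(3,1) f=1→J1  5|2|1
+link5  6|2|1
+link6  7|2|1
R(6,5) f=1→J1  7|3|1
P(4,1) f=1→J1  7|4|1
C(5,1) f=2→J2  7|4|2
+link7  8|4|2
C(7,6) f=2→J2  8|4|3
R(2,7) f=1→J1  8|5|3
M = 3(8−1)−2·5−3 = 21−10−3 = 8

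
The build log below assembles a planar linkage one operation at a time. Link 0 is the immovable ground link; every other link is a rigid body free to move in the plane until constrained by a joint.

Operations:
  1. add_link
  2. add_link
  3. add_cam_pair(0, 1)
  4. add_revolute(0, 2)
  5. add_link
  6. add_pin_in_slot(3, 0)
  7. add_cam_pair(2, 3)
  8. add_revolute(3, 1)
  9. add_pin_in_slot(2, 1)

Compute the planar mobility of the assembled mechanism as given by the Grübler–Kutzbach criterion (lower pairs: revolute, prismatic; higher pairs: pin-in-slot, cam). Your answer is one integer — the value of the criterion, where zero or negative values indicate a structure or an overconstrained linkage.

M = 1

link 0 = ground. State L|J1|J2 = 1|0|0
+link1  2|0|0
+link2  3|0|0
C(0,1) f=2→J2  3|0|1
R(0,2) f=1→J1  3|1|1
+link3  4|1|1
PS(3,0) f=2→J2  4|1|2
C(2,3) f=2→J2  4|1|3
R(3,1) f=1→J1  4|2|3
PS(2,1) f=2→J2  4|2|4
M = 3(4−1)−2·2−4 = 9−4−4 = 1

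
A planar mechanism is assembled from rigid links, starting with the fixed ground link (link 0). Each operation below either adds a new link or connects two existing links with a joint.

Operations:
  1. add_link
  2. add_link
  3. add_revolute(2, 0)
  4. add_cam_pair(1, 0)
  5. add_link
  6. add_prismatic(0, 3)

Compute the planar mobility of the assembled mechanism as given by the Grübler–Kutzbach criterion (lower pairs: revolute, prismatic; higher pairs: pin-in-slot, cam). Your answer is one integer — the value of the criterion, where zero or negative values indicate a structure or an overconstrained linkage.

M = 4

ground; <1,0,0>
#1 <2,0,0>
#2 <3,0,0>
R:2↔0 J1 <3,1,0>
C:1↔0 J2 <3,1,1>
#3 <4,1,1>
P:0↔3 J1 <4,2,1>
3×3 − 2×2 − 1×1 = 4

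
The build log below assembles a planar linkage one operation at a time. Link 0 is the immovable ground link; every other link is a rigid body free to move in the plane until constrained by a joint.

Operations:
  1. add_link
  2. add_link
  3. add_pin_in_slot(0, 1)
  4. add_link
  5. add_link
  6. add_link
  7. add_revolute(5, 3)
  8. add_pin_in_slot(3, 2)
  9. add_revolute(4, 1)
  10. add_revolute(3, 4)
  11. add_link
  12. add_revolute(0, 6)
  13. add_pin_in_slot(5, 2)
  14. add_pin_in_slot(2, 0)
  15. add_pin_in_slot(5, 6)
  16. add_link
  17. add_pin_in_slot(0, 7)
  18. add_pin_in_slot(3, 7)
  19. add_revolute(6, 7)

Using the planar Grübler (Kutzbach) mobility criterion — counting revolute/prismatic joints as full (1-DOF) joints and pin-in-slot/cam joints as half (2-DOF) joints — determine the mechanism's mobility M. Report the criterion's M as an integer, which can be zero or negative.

M = 4

L=1 J1=0 J2=0
add link → L=2 J1=0 J2=0
add link → L=3 J1=0 J2=0
PS@0,1 dof=2 J2 → L=3 J1=0 J2=1
add link → L=4 J1=0 J2=1
add link → L=5 J1=0 J2=1
add link → L=6 J1=0 J2=1
R@5,3 dof=1 J1 → L=6 J1=1 J2=1
PS@3,2 dof=2 J2 → L=6 J1=1 J2=2
R@4,1 dof=1 J1 → L=6 J1=2 J2=2
R@3,4 dof=1 J1 → L=6 J1=3 J2=2
add link → L=7 J1=3 J2=2
R@0,6 dof=1 J1 → L=7 J1=4 J2=2
PS@5,2 dof=2 J2 → L=7 J1=4 J2=3
PS@2,0 dof=2 J2 → L=7 J1=4 J2=4
PS@5,6 dof=2 J2 → L=7 J1=4 J2=5
add link → L=8 J1=4 J2=5
PS@0,7 dof=2 J2 → L=8 J1=4 J2=6
PS@3,7 dof=2 J2 → L=8 J1=4 J2=7
R@6,7 dof=1 J1 → L=8 J1=5 J2=7
M=3(L−1)−2J1−J2=3·7−2·5−7=4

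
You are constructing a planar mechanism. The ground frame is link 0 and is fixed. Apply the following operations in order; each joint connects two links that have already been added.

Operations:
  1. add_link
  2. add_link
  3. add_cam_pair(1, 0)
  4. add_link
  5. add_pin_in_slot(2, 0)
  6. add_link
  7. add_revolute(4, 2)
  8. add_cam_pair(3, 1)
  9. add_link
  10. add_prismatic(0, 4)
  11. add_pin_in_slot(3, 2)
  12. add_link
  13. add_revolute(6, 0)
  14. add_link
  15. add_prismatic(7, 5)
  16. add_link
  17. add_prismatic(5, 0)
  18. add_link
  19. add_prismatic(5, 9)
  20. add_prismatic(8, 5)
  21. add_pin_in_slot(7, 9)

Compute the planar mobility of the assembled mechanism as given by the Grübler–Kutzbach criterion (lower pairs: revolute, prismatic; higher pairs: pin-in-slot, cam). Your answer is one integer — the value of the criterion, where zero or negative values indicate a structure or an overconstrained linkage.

(L,J1,J2)=(1,0,0); link0 fixed
link1: (2,0,0)
link2: (3,0,0)
C 1-0 [J2]: (3,0,1)
link3: (4,0,1)
PS 2-0 [J2]: (4,0,2)
link4: (5,0,2)
R 4-2 [J1]: (5,1,2)
C 3-1 [J2]: (5,1,3)
link5: (6,1,3)
P 0-4 [J1]: (6,2,3)
PS 3-2 [J2]: (6,2,4)
link6: (7,2,4)
R 6-0 [J1]: (7,3,4)
link7: (8,3,4)
P 7-5 [J1]: (8,4,4)
link8: (9,4,4)
P 5-0 [J1]: (9,5,4)
link9: (10,5,4)
P 5-9 [J1]: (10,6,4)
P 8-5 [J1]: (10,7,4)
PS 7-9 [J2]: (10,7,5)
Grübler: 3·9 − 2·7 − 5 = 8

M = 8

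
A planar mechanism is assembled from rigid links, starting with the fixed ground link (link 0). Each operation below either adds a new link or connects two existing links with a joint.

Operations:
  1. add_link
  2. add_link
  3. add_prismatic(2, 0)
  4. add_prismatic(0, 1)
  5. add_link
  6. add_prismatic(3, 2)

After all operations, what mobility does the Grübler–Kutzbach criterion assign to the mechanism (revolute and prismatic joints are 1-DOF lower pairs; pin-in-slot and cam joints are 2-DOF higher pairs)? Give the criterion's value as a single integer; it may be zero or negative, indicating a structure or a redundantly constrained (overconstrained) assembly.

(L,J1,J2)=(1,0,0); link0 fixed
link1: (2,0,0)
link2: (3,0,0)
P 2-0 [J1]: (3,1,0)
P 0-1 [J1]: (3,2,0)
link3: (4,2,0)
P 3-2 [J1]: (4,3,0)
Grübler: 3·3 − 2·3 − 0 = 3

M = 3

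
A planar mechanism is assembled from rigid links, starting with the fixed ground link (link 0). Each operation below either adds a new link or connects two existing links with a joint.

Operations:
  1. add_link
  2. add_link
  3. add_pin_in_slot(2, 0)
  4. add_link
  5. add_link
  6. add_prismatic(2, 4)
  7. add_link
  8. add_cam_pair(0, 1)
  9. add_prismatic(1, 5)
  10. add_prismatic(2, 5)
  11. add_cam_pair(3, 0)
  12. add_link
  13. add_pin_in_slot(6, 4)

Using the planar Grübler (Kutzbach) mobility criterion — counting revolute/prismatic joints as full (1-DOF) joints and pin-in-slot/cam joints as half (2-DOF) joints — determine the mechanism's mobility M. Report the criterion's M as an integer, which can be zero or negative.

[1;0;0] (link 0 is ground)
L+ [2;0;0]
L+ [3;0;0]
PS(2,0)∈J2 [3;0;1]
L+ [4;0;1]
L+ [5;0;1]
P(2,4)∈J1 [5;1;1]
L+ [6;1;1]
C(0,1)∈J2 [6;1;2]
P(1,5)∈J1 [6;2;2]
P(2,5)∈J1 [6;3;2]
C(3,0)∈J2 [6;3;3]
L+ [7;3;3]
PS(6,4)∈J2 [7;3;4]
mobility = 18 − 6 − 4 = 8

M = 8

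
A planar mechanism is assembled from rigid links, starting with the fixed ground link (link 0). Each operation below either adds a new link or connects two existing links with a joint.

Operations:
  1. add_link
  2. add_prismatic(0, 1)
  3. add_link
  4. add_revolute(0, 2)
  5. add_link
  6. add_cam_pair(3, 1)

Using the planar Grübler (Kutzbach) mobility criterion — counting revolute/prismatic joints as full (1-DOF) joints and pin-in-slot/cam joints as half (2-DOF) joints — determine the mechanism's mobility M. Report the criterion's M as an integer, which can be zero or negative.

M = 4

L=1 J1=0 J2=0
add link → L=2 J1=0 J2=0
P@0,1 dof=1 J1 → L=2 J1=1 J2=0
add link → L=3 J1=1 J2=0
R@0,2 dof=1 J1 → L=3 J1=2 J2=0
add link → L=4 J1=2 J2=0
C@3,1 dof=2 J2 → L=4 J1=2 J2=1
M=3(L−1)−2J1−J2=3·3−2·2−1=4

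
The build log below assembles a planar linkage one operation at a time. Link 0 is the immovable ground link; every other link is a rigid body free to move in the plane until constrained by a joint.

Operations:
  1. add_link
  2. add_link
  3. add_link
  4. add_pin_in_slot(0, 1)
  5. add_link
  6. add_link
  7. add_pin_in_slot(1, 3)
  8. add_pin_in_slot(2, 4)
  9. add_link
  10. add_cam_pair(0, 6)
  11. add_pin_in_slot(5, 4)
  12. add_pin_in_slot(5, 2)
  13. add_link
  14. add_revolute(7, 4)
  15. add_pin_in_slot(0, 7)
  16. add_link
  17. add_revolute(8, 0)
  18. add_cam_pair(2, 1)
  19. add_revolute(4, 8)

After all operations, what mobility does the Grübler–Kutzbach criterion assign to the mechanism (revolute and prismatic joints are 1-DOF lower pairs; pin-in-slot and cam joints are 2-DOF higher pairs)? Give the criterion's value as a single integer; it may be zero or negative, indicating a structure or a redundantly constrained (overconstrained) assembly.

(L,J1,J2)=(1,0,0); link0 fixed
link1: (2,0,0)
link2: (3,0,0)
link3: (4,0,0)
PS 0-1 [J2]: (4,0,1)
link4: (5,0,1)
link5: (6,0,1)
PS 1-3 [J2]: (6,0,2)
PS 2-4 [J2]: (6,0,3)
link6: (7,0,3)
C 0-6 [J2]: (7,0,4)
PS 5-4 [J2]: (7,0,5)
PS 5-2 [J2]: (7,0,6)
link7: (8,0,6)
R 7-4 [J1]: (8,1,6)
PS 0-7 [J2]: (8,1,7)
link8: (9,1,7)
R 8-0 [J1]: (9,2,7)
C 2-1 [J2]: (9,2,8)
R 4-8 [J1]: (9,3,8)
Grübler: 3·8 − 2·3 − 8 = 10

M = 10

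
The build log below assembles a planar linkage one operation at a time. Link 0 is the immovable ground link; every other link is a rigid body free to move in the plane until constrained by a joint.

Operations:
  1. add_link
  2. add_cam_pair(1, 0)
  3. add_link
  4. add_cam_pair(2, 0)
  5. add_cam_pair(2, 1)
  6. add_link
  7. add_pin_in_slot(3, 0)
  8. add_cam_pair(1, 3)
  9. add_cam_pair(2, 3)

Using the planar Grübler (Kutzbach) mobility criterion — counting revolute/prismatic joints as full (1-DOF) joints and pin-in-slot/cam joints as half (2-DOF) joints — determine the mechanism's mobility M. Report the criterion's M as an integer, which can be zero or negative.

M = 3

(L,J1,J2)=(1,0,0); link0 fixed
link1: (2,0,0)
C 1-0 [J2]: (2,0,1)
link2: (3,0,1)
C 2-0 [J2]: (3,0,2)
C 2-1 [J2]: (3,0,3)
link3: (4,0,3)
PS 3-0 [J2]: (4,0,4)
C 1-3 [J2]: (4,0,5)
C 2-3 [J2]: (4,0,6)
Grübler: 3·3 − 2·0 − 6 = 3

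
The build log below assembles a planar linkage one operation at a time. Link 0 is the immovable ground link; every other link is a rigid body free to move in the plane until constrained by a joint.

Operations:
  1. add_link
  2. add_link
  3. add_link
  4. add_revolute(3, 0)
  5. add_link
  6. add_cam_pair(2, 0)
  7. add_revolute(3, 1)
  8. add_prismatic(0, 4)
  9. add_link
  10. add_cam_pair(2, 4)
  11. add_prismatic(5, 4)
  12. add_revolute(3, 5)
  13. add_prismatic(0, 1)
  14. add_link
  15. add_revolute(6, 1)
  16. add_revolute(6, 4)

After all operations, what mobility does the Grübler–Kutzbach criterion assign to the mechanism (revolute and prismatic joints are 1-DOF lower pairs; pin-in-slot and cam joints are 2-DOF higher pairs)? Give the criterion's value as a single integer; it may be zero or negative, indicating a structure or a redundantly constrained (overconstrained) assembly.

[1;0;0] (link 0 is ground)
L+ [2;0;0]
L+ [3;0;0]
L+ [4;0;0]
R(3,0)∈J1 [4;1;0]
L+ [5;1;0]
C(2,0)∈J2 [5;1;1]
R(3,1)∈J1 [5;2;1]
P(0,4)∈J1 [5;3;1]
L+ [6;3;1]
C(2,4)∈J2 [6;3;2]
P(5,4)∈J1 [6;4;2]
R(3,5)∈J1 [6;5;2]
P(0,1)∈J1 [6;6;2]
L+ [7;6;2]
R(6,1)∈J1 [7;7;2]
R(6,4)∈J1 [7;8;2]
mobility = 18 − 16 − 2 = 0

M = 0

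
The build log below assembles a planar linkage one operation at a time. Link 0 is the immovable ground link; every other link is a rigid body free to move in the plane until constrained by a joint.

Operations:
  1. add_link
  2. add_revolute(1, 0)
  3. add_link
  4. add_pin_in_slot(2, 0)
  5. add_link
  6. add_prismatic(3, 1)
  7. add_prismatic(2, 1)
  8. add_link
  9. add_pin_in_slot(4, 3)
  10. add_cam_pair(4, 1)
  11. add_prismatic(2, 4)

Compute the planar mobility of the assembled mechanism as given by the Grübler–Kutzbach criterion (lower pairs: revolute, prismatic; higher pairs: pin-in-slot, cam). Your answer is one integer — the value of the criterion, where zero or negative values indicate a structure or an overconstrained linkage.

M = 1

[1;0;0] (link 0 is ground)
L+ [2;0;0]
R(1,0)∈J1 [2;1;0]
L+ [3;1;0]
PS(2,0)∈J2 [3;1;1]
L+ [4;1;1]
P(3,1)∈J1 [4;2;1]
P(2,1)∈J1 [4;3;1]
L+ [5;3;1]
PS(4,3)∈J2 [5;3;2]
C(4,1)∈J2 [5;3;3]
P(2,4)∈J1 [5;4;3]
mobility = 12 − 8 − 3 = 1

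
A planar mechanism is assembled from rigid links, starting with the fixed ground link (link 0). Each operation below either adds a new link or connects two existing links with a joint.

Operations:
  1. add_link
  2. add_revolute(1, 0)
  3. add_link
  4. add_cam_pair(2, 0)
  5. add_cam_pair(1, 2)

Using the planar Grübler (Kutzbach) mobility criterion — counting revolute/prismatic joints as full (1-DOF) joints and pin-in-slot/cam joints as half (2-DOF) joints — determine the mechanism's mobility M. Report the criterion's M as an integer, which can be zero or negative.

M = 2

[1;0;0] (link 0 is ground)
L+ [2;0;0]
R(1,0)∈J1 [2;1;0]
L+ [3;1;0]
C(2,0)∈J2 [3;1;1]
C(1,2)∈J2 [3;1;2]
mobility = 6 − 2 − 2 = 2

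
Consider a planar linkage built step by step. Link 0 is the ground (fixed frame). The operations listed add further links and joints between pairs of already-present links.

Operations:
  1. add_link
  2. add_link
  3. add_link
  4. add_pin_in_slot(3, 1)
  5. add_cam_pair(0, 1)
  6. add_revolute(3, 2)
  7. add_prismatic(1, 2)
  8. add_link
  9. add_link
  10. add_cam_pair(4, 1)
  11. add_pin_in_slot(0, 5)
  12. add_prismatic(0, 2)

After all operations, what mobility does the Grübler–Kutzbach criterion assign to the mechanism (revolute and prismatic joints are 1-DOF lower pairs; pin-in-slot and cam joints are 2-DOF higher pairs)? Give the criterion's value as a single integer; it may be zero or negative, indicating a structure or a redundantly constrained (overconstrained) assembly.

(L,J1,J2)=(1,0,0); link0 fixed
link1: (2,0,0)
link2: (3,0,0)
link3: (4,0,0)
PS 3-1 [J2]: (4,0,1)
C 0-1 [J2]: (4,0,2)
R 3-2 [J1]: (4,1,2)
P 1-2 [J1]: (4,2,2)
link4: (5,2,2)
link5: (6,2,2)
C 4-1 [J2]: (6,2,3)
PS 0-5 [J2]: (6,2,4)
P 0-2 [J1]: (6,3,4)
Grübler: 3·5 − 2·3 − 4 = 5

M = 5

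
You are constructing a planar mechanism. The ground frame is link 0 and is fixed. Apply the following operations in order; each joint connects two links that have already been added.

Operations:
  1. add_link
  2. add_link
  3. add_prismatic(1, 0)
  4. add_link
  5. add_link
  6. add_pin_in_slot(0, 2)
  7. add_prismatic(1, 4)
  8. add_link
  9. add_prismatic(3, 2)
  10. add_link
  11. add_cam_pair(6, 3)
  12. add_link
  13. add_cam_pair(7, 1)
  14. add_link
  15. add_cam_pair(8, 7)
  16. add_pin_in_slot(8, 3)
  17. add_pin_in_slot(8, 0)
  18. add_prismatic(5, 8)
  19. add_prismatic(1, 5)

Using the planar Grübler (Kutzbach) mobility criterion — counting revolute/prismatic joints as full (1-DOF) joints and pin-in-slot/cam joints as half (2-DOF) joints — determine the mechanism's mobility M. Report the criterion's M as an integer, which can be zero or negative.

[1;0;0] (link 0 is ground)
L+ [2;0;0]
L+ [3;0;0]
P(1,0)∈J1 [3;1;0]
L+ [4;1;0]
L+ [5;1;0]
PS(0,2)∈J2 [5;1;1]
P(1,4)∈J1 [5;2;1]
L+ [6;2;1]
P(3,2)∈J1 [6;3;1]
L+ [7;3;1]
C(6,3)∈J2 [7;3;2]
L+ [8;3;2]
C(7,1)∈J2 [8;3;3]
L+ [9;3;3]
C(8,7)∈J2 [9;3;4]
PS(8,3)∈J2 [9;3;5]
PS(8,0)∈J2 [9;3;6]
P(5,8)∈J1 [9;4;6]
P(1,5)∈J1 [9;5;6]
mobility = 24 − 10 − 6 = 8

M = 8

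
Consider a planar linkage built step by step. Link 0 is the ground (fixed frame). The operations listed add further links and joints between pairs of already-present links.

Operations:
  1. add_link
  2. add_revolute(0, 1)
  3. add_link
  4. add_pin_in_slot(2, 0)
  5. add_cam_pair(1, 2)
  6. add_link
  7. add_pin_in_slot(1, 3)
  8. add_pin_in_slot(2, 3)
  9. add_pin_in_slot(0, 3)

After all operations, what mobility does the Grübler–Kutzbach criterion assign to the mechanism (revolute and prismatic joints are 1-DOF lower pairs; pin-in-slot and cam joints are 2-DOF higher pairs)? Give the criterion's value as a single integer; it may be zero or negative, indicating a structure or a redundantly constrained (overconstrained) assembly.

M = 2

link 0 = ground. State L|J1|J2 = 1|0|0
+link1  2|0|0
R(0,1) f=1→J1  2|1|0
+link2  3|1|0
PS(2,0) f=2→J2  3|1|1
C(1,2) f=2→J2  3|1|2
+link3  4|1|2
PS(1,3) f=2→J2  4|1|3
PS(2,3) f=2→J2  4|1|4
PS(0,3) f=2→J2  4|1|5
M = 3(4−1)−2·1−5 = 9−2−5 = 2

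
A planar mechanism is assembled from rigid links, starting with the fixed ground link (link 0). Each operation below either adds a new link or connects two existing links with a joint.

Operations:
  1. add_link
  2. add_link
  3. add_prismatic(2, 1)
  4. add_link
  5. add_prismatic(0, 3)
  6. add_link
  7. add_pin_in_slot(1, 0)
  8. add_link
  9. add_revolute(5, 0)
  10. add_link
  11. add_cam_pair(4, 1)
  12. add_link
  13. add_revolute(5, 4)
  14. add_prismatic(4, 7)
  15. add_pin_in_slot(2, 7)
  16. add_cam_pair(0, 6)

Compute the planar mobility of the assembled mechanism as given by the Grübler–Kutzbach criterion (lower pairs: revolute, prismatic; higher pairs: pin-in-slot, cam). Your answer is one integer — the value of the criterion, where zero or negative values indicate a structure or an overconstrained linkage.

M = 7

ground; <1,0,0>
#1 <2,0,0>
#2 <3,0,0>
P:2↔1 J1 <3,1,0>
#3 <4,1,0>
P:0↔3 J1 <4,2,0>
#4 <5,2,0>
PS:1↔0 J2 <5,2,1>
#5 <6,2,1>
R:5↔0 J1 <6,3,1>
#6 <7,3,1>
C:4↔1 J2 <7,3,2>
#7 <8,3,2>
R:5↔4 J1 <8,4,2>
P:4↔7 J1 <8,5,2>
PS:2↔7 J2 <8,5,3>
C:0↔6 J2 <8,5,4>
3×7 − 2×5 − 1×4 = 7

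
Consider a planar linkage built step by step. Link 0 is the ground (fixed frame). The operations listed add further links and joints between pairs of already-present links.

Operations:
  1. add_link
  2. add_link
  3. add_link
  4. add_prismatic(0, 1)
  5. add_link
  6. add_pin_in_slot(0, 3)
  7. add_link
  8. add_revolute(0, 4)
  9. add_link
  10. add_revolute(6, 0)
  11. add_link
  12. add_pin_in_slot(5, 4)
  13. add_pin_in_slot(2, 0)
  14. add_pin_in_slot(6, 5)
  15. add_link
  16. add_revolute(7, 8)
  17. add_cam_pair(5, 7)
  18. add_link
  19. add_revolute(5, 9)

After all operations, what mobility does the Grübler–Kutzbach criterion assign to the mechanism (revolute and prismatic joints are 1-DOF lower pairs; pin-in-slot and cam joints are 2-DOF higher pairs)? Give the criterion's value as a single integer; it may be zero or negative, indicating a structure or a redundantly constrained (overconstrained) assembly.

link 0 = ground. State L|J1|J2 = 1|0|0
+link1  2|0|0
+link2  3|0|0
+link3  4|0|0
P(0,1) f=1→J1  4|1|0
+link4  5|1|0
PS(0,3) f=2→J2  5|1|1
+link5  6|1|1
R(0,4) f=1→J1  6|2|1
+link6  7|2|1
R(6,0) f=1→J1  7|3|1
+link7  8|3|1
PS(5,4) f=2→J2  8|3|2
PS(2,0) f=2→J2  8|3|3
PS(6,5) f=2→J2  8|3|4
+link8  9|3|4
R(7,8) f=1→J1  9|4|4
C(5,7) f=2→J2  9|4|5
+link9  10|4|5
R(5,9) f=1→J1  10|5|5
M = 3(10−1)−2·5−5 = 27−10−5 = 12

M = 12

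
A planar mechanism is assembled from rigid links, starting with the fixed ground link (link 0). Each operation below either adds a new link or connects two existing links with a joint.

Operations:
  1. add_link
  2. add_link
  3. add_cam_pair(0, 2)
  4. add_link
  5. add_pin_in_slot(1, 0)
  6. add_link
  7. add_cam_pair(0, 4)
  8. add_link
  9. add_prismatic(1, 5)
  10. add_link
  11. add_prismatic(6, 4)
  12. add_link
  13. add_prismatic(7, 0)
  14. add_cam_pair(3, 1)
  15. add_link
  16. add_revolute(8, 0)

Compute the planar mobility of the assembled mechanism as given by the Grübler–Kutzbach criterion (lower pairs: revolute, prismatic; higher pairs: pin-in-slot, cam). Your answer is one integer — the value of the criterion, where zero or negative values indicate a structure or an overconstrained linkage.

M = 12

ground; <1,0,0>
#1 <2,0,0>
#2 <3,0,0>
C:0↔2 J2 <3,0,1>
#3 <4,0,1>
PS:1↔0 J2 <4,0,2>
#4 <5,0,2>
C:0↔4 J2 <5,0,3>
#5 <6,0,3>
P:1↔5 J1 <6,1,3>
#6 <7,1,3>
P:6↔4 J1 <7,2,3>
#7 <8,2,3>
P:7↔0 J1 <8,3,3>
C:3↔1 J2 <8,3,4>
#8 <9,3,4>
R:8↔0 J1 <9,4,4>
3×8 − 2×4 − 1×4 = 12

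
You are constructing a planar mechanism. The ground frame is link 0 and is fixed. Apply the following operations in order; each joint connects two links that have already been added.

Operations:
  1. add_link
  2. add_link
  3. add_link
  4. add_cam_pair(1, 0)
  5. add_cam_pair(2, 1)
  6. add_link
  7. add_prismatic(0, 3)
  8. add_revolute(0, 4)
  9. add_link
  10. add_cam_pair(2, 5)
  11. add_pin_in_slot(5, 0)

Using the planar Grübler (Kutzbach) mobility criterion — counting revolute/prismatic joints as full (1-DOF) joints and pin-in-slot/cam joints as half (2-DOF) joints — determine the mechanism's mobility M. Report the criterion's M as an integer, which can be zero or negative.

(L,J1,J2)=(1,0,0); link0 fixed
link1: (2,0,0)
link2: (3,0,0)
link3: (4,0,0)
C 1-0 [J2]: (4,0,1)
C 2-1 [J2]: (4,0,2)
link4: (5,0,2)
P 0-3 [J1]: (5,1,2)
R 0-4 [J1]: (5,2,2)
link5: (6,2,2)
C 2-5 [J2]: (6,2,3)
PS 5-0 [J2]: (6,2,4)
Grübler: 3·5 − 2·2 − 4 = 7

M = 7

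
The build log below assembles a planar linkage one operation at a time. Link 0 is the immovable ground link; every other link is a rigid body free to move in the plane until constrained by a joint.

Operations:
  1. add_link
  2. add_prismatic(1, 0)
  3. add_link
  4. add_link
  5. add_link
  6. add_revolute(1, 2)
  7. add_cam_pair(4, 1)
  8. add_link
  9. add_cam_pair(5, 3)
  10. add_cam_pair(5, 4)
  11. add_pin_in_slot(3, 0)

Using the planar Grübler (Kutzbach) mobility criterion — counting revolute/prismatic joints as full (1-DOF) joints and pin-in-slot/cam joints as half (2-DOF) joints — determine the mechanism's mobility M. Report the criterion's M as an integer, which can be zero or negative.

M = 7

[1;0;0] (link 0 is ground)
L+ [2;0;0]
P(1,0)∈J1 [2;1;0]
L+ [3;1;0]
L+ [4;1;0]
L+ [5;1;0]
R(1,2)∈J1 [5;2;0]
C(4,1)∈J2 [5;2;1]
L+ [6;2;1]
C(5,3)∈J2 [6;2;2]
C(5,4)∈J2 [6;2;3]
PS(3,0)∈J2 [6;2;4]
mobility = 15 − 4 − 4 = 7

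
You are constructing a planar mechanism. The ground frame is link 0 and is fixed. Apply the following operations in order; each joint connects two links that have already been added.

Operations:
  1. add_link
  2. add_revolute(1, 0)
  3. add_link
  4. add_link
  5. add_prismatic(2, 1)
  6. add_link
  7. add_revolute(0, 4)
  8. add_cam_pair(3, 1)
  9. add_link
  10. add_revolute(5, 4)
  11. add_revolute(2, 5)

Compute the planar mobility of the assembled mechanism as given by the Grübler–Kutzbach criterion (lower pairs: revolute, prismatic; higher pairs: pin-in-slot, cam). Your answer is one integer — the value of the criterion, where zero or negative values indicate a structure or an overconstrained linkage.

M = 4

[1;0;0] (link 0 is ground)
L+ [2;0;0]
R(1,0)∈J1 [2;1;0]
L+ [3;1;0]
L+ [4;1;0]
P(2,1)∈J1 [4;2;0]
L+ [5;2;0]
R(0,4)∈J1 [5;3;0]
C(3,1)∈J2 [5;3;1]
L+ [6;3;1]
R(5,4)∈J1 [6;4;1]
R(2,5)∈J1 [6;5;1]
mobility = 15 − 10 − 1 = 4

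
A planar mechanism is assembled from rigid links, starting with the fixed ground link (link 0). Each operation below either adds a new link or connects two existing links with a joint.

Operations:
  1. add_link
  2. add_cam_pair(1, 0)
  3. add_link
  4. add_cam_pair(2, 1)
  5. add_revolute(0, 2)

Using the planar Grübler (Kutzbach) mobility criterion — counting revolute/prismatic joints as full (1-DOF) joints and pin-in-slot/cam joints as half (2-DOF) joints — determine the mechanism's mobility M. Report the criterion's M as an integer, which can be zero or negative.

M = 2

link 0 = ground. State L|J1|J2 = 1|0|0
+link1  2|0|0
C(1,0) f=2→J2  2|0|1
+link2  3|0|1
C(2,1) f=2→J2  3|0|2
R(0,2) f=1→J1  3|1|2
M = 3(3−1)−2·1−2 = 6−2−2 = 2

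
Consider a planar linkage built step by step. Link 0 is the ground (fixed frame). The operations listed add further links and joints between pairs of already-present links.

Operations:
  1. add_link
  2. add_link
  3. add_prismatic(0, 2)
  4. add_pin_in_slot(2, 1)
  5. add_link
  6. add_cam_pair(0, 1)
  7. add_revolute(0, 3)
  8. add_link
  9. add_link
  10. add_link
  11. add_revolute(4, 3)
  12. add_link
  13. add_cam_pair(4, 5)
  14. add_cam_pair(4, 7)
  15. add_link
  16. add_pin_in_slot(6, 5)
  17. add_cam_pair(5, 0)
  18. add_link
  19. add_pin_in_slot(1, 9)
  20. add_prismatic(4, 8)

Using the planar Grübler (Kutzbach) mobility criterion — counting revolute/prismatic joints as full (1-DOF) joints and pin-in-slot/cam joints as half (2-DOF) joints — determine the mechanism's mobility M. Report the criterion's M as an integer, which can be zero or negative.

M = 12

link 0 = ground. State L|J1|J2 = 1|0|0
+link1  2|0|0
+link2  3|0|0
P(0,2) f=1→J1  3|1|0
PS(2,1) f=2→J2  3|1|1
+link3  4|1|1
C(0,1) f=2→J2  4|1|2
R(0,3) f=1→J1  4|2|2
+link4  5|2|2
+link5  6|2|2
+link6  7|2|2
R(4,3) f=1→J1  7|3|2
+link7  8|3|2
C(4,5) f=2→J2  8|3|3
C(4,7) f=2→J2  8|3|4
+link8  9|3|4
PS(6,5) f=2→J2  9|3|5
C(5,0) f=2→J2  9|3|6
+link9  10|3|6
PS(1,9) f=2→J2  10|3|7
P(4,8) f=1→J1  10|4|7
M = 3(10−1)−2·4−7 = 27−8−7 = 12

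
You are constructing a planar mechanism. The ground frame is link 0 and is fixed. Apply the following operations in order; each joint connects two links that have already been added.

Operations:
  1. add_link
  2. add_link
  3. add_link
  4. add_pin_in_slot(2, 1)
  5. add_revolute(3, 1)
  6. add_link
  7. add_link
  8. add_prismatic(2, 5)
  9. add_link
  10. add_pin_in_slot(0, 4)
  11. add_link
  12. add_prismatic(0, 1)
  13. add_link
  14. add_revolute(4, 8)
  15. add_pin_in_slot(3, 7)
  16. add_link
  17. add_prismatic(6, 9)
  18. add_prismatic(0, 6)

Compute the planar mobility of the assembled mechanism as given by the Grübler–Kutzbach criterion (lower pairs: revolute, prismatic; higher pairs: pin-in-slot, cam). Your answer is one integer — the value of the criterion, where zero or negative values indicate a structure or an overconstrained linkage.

M = 12

[1;0;0] (link 0 is ground)
L+ [2;0;0]
L+ [3;0;0]
L+ [4;0;0]
PS(2,1)∈J2 [4;0;1]
R(3,1)∈J1 [4;1;1]
L+ [5;1;1]
L+ [6;1;1]
P(2,5)∈J1 [6;2;1]
L+ [7;2;1]
PS(0,4)∈J2 [7;2;2]
L+ [8;2;2]
P(0,1)∈J1 [8;3;2]
L+ [9;3;2]
R(4,8)∈J1 [9;4;2]
PS(3,7)∈J2 [9;4;3]
L+ [10;4;3]
P(6,9)∈J1 [10;5;3]
P(0,6)∈J1 [10;6;3]
mobility = 27 − 12 − 3 = 12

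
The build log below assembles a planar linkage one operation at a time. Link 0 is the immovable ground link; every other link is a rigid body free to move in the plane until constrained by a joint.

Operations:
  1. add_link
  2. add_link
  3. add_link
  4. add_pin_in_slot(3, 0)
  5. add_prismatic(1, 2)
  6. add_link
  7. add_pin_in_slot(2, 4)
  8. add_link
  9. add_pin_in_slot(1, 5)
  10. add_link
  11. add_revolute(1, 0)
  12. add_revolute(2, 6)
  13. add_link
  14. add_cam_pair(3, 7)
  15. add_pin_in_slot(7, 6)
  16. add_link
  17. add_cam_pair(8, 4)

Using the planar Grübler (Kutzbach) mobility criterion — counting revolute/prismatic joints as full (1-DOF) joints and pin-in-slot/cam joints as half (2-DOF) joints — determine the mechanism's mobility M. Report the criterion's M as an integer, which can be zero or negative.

M = 12

link 0 = ground. State L|J1|J2 = 1|0|0
+link1  2|0|0
+link2  3|0|0
+link3  4|0|0
PS(3,0) f=2→J2  4|0|1
P(1,2) f=1→J1  4|1|1
+link4  5|1|1
PS(2,4) f=2→J2  5|1|2
+link5  6|1|2
PS(1,5) f=2→J2  6|1|3
+link6  7|1|3
R(1,0) f=1→J1  7|2|3
R(2,6) f=1→J1  7|3|3
+link7  8|3|3
C(3,7) f=2→J2  8|3|4
PS(7,6) f=2→J2  8|3|5
+link8  9|3|5
C(8,4) f=2→J2  9|3|6
M = 3(9−1)−2·3−6 = 24−6−6 = 12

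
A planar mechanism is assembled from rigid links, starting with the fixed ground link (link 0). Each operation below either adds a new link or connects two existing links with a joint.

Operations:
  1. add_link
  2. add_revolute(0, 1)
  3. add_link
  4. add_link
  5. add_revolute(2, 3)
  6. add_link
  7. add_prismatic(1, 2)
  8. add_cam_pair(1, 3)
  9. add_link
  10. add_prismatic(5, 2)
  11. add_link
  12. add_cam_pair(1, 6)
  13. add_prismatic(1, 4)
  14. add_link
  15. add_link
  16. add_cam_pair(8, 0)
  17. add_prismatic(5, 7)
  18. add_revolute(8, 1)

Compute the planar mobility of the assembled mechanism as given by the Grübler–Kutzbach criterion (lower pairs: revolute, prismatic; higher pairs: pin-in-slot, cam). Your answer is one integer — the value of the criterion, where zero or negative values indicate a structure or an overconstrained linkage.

M = 7

[1;0;0] (link 0 is ground)
L+ [2;0;0]
R(0,1)∈J1 [2;1;0]
L+ [3;1;0]
L+ [4;1;0]
R(2,3)∈J1 [4;2;0]
L+ [5;2;0]
P(1,2)∈J1 [5;3;0]
C(1,3)∈J2 [5;3;1]
L+ [6;3;1]
P(5,2)∈J1 [6;4;1]
L+ [7;4;1]
C(1,6)∈J2 [7;4;2]
P(1,4)∈J1 [7;5;2]
L+ [8;5;2]
L+ [9;5;2]
C(8,0)∈J2 [9;5;3]
P(5,7)∈J1 [9;6;3]
R(8,1)∈J1 [9;7;3]
mobility = 24 − 14 − 3 = 7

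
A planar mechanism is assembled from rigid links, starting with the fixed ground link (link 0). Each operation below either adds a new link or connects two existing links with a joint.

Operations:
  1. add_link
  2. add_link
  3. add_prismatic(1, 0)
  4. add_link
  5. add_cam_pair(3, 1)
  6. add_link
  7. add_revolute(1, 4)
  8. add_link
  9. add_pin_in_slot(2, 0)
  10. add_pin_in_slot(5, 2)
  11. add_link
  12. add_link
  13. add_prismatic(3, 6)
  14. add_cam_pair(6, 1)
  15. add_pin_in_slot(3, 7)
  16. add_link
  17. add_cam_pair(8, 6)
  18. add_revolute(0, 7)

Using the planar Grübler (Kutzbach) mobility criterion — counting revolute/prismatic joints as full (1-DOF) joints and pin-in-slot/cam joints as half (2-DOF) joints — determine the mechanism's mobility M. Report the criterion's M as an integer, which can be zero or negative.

ground; <1,0,0>
#1 <2,0,0>
#2 <3,0,0>
P:1↔0 J1 <3,1,0>
#3 <4,1,0>
C:3↔1 J2 <4,1,1>
#4 <5,1,1>
R:1↔4 J1 <5,2,1>
#5 <6,2,1>
PS:2↔0 J2 <6,2,2>
PS:5↔2 J2 <6,2,3>
#6 <7,2,3>
#7 <8,2,3>
P:3↔6 J1 <8,3,3>
C:6↔1 J2 <8,3,4>
PS:3↔7 J2 <8,3,5>
#8 <9,3,5>
C:8↔6 J2 <9,3,6>
R:0↔7 J1 <9,4,6>
3×8 − 2×4 − 1×6 = 10

M = 10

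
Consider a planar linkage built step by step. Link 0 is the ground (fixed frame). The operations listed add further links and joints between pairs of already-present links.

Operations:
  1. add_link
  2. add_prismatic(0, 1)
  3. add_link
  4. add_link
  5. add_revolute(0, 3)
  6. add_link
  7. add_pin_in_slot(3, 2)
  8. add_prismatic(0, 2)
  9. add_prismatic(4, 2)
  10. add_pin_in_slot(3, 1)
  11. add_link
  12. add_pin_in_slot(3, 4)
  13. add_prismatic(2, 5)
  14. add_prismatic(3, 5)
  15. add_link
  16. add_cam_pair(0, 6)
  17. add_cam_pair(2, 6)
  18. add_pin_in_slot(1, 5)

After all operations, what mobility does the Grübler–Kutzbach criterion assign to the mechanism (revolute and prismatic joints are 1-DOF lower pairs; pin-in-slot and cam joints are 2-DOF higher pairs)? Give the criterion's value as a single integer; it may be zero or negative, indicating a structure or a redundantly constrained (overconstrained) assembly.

(L,J1,J2)=(1,0,0); link0 fixed
link1: (2,0,0)
P 0-1 [J1]: (2,1,0)
link2: (3,1,0)
link3: (4,1,0)
R 0-3 [J1]: (4,2,0)
link4: (5,2,0)
PS 3-2 [J2]: (5,2,1)
P 0-2 [J1]: (5,3,1)
P 4-2 [J1]: (5,4,1)
PS 3-1 [J2]: (5,4,2)
link5: (6,4,2)
PS 3-4 [J2]: (6,4,3)
P 2-5 [J1]: (6,5,3)
P 3-5 [J1]: (6,6,3)
link6: (7,6,3)
C 0-6 [J2]: (7,6,4)
C 2-6 [J2]: (7,6,5)
PS 1-5 [J2]: (7,6,6)
Grübler: 3·6 − 2·6 − 6 = 0

M = 0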